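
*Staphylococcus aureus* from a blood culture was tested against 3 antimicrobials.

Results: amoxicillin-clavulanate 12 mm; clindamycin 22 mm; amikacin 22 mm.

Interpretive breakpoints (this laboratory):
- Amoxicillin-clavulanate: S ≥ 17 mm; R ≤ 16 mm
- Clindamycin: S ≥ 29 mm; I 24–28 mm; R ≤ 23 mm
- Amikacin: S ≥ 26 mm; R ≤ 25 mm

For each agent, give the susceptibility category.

R, R, R

Amoxicillin-clavulanate: 12 mm is ≤ 16 mm — Resistant
Clindamycin (22 mm) ≤ 23 mm → Resistant
Amikacin 22 mm: ≤ 25 mm ⇒ R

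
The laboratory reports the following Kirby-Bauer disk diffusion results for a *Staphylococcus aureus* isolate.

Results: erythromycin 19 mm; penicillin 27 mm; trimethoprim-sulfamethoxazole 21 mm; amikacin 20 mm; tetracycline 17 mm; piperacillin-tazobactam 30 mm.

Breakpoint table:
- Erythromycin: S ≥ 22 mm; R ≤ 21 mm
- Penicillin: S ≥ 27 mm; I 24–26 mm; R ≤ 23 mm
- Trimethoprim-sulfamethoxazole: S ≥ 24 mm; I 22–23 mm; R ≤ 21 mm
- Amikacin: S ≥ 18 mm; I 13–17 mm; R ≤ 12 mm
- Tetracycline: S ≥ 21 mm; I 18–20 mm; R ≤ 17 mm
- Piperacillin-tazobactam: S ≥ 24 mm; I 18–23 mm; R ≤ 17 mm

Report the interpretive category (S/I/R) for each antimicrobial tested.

Erythromycin: 19 mm is ≤ 21 mm → resistant
Penicillin: 27 mm is ≥ 27 mm — S
Trimethoprim-sulfamethoxazole 21 mm: ≤ 21 mm ⇒ resistant
Amikacin 20 mm: ≥ 18 mm ⇒ susceptible
Tetracycline 17 mm: ≤ 17 mm ⇒ resistant
Piperacillin-tazobactam: 30 mm is ≥ 24 mm — Susceptible

R, S, R, S, R, S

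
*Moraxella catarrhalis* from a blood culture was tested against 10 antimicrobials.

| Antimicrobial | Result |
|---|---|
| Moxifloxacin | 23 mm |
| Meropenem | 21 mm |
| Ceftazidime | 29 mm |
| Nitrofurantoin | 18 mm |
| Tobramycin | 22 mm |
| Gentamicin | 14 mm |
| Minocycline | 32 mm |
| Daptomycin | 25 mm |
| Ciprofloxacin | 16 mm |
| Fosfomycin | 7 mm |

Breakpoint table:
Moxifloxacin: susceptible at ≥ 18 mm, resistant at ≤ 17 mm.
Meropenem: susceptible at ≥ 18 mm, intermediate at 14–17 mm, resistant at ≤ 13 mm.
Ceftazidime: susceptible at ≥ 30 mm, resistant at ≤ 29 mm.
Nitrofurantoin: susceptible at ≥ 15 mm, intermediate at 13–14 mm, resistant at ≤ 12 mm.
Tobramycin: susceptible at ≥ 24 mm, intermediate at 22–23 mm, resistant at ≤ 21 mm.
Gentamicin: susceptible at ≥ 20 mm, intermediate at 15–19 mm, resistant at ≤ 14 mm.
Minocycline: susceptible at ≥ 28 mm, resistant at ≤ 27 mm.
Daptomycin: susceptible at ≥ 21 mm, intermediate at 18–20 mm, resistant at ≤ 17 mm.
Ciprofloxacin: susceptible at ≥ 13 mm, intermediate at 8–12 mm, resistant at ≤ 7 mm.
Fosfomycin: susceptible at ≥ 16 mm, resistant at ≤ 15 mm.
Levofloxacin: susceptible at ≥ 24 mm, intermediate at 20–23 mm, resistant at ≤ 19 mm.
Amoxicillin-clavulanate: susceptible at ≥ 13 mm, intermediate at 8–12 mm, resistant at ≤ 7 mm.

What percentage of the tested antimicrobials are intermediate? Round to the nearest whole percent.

Moxifloxacin (23 mm) ≥ 18 mm ⇒ S
Meropenem 21 mm: ≥ 18 mm → Susceptible
Ceftazidime: 29 mm is ≤ 29 mm → resistant
Nitrofurantoin 18 mm: ≥ 15 mm — S
Tobramycin: 22 mm is in 22–23 mm ⇒ intermediate
Gentamicin: 14 mm is ≤ 14 mm → resistant
Minocycline (32 mm) ≥ 28 mm ⇒ S
Daptomycin (25 mm) ≥ 21 mm ⇒ susceptible
Ciprofloxacin 16 mm: ≥ 13 mm — Susceptible
Fosfomycin (7 mm) ≤ 15 mm — Resistant
Intermediate: 1/10

10%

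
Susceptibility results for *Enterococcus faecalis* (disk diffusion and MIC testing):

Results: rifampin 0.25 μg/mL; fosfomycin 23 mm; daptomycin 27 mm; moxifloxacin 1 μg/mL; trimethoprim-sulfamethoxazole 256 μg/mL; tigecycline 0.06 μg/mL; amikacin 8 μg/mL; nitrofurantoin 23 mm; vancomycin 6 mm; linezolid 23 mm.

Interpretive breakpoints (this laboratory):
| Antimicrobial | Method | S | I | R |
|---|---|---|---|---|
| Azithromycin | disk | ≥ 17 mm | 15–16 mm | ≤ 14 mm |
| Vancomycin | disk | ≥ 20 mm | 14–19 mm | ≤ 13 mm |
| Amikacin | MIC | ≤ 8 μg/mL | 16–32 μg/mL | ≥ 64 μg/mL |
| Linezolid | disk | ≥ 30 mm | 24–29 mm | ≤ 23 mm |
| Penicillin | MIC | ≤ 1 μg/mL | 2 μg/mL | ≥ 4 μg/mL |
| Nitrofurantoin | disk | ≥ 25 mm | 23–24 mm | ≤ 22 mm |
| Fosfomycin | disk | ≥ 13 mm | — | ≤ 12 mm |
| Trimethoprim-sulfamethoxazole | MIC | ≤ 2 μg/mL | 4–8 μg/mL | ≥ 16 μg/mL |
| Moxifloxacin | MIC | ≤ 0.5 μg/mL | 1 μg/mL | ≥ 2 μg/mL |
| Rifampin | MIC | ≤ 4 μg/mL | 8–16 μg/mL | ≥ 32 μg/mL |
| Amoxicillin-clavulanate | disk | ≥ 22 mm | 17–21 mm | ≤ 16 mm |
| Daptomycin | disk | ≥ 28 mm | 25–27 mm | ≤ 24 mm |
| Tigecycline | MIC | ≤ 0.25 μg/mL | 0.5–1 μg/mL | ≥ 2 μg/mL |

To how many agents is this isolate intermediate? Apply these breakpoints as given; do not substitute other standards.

3

Rifampin: 0.25 μg/mL is ≤ 4 μg/mL — S
Fosfomycin: 23 mm is ≥ 13 mm ⇒ S
Daptomycin: 27 mm is in 25–27 mm — intermediate
Moxifloxacin 1 μg/mL: = 1 μg/mL — Intermediate
Trimethoprim-sulfamethoxazole 256 μg/mL: ≥ 16 μg/mL — resistant
Tigecycline 0.06 μg/mL: ≤ 0.25 μg/mL ⇒ Susceptible
Amikacin 8 μg/mL: ≤ 8 μg/mL → S
Nitrofurantoin (23 mm) in 23–24 mm — I
Vancomycin (6 mm) ≤ 13 mm → Resistant
Linezolid 23 mm: ≤ 23 mm — R
Intermediate: 3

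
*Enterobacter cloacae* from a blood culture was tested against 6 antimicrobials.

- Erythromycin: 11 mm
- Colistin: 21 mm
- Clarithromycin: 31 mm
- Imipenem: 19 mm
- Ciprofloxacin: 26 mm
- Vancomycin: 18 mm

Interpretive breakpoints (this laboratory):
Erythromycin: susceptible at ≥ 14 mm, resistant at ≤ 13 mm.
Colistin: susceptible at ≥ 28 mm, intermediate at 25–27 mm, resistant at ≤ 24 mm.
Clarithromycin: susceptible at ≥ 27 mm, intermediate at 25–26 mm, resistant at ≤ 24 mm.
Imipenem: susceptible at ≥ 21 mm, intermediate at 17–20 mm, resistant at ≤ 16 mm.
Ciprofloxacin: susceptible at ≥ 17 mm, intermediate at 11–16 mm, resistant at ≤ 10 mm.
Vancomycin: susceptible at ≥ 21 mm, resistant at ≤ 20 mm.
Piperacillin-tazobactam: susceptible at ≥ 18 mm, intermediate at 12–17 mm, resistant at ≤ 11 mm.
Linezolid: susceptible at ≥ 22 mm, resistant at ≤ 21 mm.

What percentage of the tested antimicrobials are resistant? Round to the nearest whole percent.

Erythromycin: 11 mm is ≤ 13 mm — Resistant
Colistin 21 mm: ≤ 24 mm ⇒ Resistant
Clarithromycin 31 mm: ≥ 27 mm ⇒ susceptible
Imipenem (19 mm) in 17–20 mm — Intermediate
Ciprofloxacin 26 mm: ≥ 17 mm — susceptible
Vancomycin: 18 mm is ≤ 20 mm ⇒ Resistant
Resistant: 3/6

50%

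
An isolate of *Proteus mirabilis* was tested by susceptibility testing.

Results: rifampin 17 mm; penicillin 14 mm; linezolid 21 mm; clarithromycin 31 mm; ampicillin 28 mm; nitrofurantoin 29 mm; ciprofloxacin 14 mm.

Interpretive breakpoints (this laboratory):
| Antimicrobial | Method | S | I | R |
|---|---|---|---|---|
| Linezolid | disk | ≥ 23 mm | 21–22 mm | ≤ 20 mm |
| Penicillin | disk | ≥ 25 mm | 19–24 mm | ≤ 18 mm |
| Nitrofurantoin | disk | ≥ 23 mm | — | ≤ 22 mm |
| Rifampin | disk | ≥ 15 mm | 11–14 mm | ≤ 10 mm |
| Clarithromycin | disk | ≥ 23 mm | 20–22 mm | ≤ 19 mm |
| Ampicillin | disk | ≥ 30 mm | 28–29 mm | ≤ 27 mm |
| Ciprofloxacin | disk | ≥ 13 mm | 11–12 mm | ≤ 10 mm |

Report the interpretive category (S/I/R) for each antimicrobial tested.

S, R, I, S, I, S, S

Rifampin: 17 mm is ≥ 15 mm ⇒ S
Penicillin (14 mm) ≤ 18 mm ⇒ R
Linezolid: 21 mm is in 21–22 mm → intermediate
Clarithromycin: 31 mm is ≥ 23 mm → susceptible
Ampicillin 28 mm: in 28–29 mm ⇒ intermediate
Nitrofurantoin (29 mm) ≥ 23 mm ⇒ susceptible
Ciprofloxacin (14 mm) ≥ 13 mm → Susceptible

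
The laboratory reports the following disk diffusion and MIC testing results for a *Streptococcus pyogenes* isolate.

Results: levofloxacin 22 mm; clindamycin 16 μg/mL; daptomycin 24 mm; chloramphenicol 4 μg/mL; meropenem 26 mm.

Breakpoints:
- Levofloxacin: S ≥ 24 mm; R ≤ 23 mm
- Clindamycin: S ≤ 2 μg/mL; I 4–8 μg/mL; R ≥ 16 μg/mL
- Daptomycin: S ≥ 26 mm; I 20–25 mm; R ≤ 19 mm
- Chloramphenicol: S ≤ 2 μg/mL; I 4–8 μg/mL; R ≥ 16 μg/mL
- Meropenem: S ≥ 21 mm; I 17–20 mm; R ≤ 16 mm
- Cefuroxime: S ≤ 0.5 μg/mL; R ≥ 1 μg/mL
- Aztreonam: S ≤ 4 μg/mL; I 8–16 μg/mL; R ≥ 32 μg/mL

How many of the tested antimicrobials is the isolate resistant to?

2

Levofloxacin 22 mm: ≤ 23 mm — Resistant
Clindamycin 16 μg/mL: ≥ 16 μg/mL ⇒ R
Daptomycin: 24 mm is in 20–25 mm ⇒ intermediate
Chloramphenicol: 4 μg/mL is in 4–8 μg/mL — Intermediate
Meropenem 26 mm: ≥ 21 mm ⇒ S
Resistant: 2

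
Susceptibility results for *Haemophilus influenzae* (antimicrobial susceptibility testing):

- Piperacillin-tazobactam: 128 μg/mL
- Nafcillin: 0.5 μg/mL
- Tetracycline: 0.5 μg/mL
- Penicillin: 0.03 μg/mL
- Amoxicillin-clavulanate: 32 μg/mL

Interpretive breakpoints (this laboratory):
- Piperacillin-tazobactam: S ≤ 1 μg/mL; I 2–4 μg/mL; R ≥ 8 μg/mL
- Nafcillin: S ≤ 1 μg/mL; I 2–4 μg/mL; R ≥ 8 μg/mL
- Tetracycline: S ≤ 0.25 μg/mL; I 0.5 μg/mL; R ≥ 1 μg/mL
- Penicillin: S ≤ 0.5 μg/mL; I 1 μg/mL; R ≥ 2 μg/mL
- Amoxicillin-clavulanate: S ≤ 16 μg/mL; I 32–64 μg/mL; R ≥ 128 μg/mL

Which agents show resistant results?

piperacillin-tazobactam

Piperacillin-tazobactam (128 μg/mL) ≥ 8 μg/mL — resistant
Nafcillin 0.5 μg/mL: ≤ 1 μg/mL ⇒ susceptible
Tetracycline (0.5 μg/mL) = 0.5 μg/mL → I
Penicillin: 0.03 μg/mL is ≤ 0.5 μg/mL ⇒ S
Amoxicillin-clavulanate: 32 μg/mL is in 32–64 μg/mL ⇒ Intermediate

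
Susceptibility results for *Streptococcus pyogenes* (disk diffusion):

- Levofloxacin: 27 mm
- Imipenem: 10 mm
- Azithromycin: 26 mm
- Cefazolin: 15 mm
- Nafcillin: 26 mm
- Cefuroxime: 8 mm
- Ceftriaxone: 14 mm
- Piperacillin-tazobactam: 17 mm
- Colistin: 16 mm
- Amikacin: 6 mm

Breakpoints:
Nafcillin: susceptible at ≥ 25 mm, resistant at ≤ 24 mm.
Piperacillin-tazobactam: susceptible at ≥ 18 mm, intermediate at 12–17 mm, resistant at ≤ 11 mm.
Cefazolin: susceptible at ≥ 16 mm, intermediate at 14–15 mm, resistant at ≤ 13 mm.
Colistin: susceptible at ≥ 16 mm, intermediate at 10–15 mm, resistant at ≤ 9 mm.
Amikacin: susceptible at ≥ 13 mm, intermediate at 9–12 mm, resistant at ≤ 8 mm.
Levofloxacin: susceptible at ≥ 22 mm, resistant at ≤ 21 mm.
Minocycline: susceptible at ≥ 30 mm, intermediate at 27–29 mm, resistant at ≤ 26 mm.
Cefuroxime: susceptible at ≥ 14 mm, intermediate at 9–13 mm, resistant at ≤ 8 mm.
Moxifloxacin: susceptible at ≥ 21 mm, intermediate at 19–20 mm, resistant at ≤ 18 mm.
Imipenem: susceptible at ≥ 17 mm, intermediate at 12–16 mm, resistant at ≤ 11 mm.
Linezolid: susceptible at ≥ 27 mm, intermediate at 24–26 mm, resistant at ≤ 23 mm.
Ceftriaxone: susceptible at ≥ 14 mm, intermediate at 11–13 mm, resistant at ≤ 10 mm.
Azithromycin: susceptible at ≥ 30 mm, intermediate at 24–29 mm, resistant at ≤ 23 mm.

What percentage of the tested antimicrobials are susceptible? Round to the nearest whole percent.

40%

Levofloxacin 27 mm: ≥ 22 mm ⇒ S
Imipenem (10 mm) ≤ 11 mm — resistant
Azithromycin: 26 mm is in 24–29 mm — I
Cefazolin (15 mm) in 14–15 mm — I
Nafcillin 26 mm: ≥ 25 mm — Susceptible
Cefuroxime: 8 mm is ≤ 8 mm ⇒ Resistant
Ceftriaxone: 14 mm is ≥ 14 mm — S
Piperacillin-tazobactam: 17 mm is in 12–17 mm → intermediate
Colistin (16 mm) ≥ 16 mm — Susceptible
Amikacin: 6 mm is ≤ 8 mm — R
Susceptible: 4/10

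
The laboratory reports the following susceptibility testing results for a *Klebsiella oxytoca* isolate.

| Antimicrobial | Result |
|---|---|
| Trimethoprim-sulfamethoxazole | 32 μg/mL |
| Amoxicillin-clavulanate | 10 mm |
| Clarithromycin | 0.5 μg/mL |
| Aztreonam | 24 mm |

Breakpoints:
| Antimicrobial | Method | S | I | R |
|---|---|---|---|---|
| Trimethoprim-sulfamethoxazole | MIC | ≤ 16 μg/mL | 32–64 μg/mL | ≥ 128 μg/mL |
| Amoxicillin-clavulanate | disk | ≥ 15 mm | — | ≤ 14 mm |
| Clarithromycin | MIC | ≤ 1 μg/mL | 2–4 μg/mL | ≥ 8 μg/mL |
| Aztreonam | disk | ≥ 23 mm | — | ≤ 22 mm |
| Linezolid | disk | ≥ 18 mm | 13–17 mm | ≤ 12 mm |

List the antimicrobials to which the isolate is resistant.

amoxicillin-clavulanate

Trimethoprim-sulfamethoxazole 32 μg/mL: in 32–64 μg/mL ⇒ intermediate
Amoxicillin-clavulanate: 10 mm is ≤ 14 mm ⇒ Resistant
Clarithromycin: 0.5 μg/mL is ≤ 1 μg/mL — Susceptible
Aztreonam 24 mm: ≥ 23 mm ⇒ S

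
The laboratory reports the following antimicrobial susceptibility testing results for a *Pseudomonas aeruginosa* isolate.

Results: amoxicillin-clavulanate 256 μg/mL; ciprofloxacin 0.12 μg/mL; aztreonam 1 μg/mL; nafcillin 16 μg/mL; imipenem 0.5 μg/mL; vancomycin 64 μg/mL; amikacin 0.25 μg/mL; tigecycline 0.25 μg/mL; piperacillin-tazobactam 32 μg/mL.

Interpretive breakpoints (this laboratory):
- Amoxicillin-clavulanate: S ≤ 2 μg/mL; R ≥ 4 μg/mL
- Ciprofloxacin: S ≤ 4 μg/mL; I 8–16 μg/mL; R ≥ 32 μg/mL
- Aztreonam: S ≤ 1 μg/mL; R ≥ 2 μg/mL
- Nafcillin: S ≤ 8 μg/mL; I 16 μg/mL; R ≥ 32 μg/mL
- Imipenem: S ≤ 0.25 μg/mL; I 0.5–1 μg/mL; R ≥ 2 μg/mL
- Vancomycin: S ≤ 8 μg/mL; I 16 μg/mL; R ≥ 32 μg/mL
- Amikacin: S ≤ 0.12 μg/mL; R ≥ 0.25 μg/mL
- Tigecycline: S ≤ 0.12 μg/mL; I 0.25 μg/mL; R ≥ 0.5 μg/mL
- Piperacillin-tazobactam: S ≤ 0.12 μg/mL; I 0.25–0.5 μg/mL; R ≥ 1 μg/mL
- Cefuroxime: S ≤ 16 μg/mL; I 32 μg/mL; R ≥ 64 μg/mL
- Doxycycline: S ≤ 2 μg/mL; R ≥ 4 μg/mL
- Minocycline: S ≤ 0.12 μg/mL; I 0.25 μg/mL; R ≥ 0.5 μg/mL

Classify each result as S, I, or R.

R, S, S, I, I, R, R, I, R

Amoxicillin-clavulanate: 256 μg/mL is ≥ 4 μg/mL — Resistant
Ciprofloxacin 0.12 μg/mL: ≤ 4 μg/mL — S
Aztreonam: 1 μg/mL is ≤ 1 μg/mL — susceptible
Nafcillin 16 μg/mL: = 16 μg/mL → I
Imipenem (0.5 μg/mL) in 0.5–1 μg/mL → Intermediate
Vancomycin 64 μg/mL: ≥ 32 μg/mL — resistant
Amikacin: 0.25 μg/mL is ≥ 0.25 μg/mL ⇒ Resistant
Tigecycline: 0.25 μg/mL is = 0.25 μg/mL → intermediate
Piperacillin-tazobactam: 32 μg/mL is ≥ 1 μg/mL → Resistant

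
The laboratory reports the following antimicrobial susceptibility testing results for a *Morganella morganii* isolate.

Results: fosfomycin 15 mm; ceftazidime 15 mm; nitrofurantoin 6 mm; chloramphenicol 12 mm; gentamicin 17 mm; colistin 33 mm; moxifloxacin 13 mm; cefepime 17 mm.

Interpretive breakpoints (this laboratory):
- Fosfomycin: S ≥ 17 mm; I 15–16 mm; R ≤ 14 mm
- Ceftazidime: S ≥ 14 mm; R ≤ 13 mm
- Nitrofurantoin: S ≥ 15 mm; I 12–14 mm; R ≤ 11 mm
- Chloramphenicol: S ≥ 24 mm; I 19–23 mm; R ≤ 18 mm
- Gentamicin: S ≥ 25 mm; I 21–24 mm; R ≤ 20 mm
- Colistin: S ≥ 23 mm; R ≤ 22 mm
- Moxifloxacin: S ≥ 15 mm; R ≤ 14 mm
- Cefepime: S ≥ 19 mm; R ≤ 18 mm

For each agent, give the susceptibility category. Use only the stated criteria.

I, S, R, R, R, S, R, R

Fosfomycin (15 mm) in 15–16 mm → intermediate
Ceftazidime (15 mm) ≥ 14 mm — susceptible
Nitrofurantoin: 6 mm is ≤ 11 mm ⇒ R
Chloramphenicol: 12 mm is ≤ 18 mm ⇒ R
Gentamicin: 17 mm is ≤ 20 mm → R
Colistin 33 mm: ≥ 23 mm → susceptible
Moxifloxacin 13 mm: ≤ 14 mm — R
Cefepime: 17 mm is ≤ 18 mm → Resistant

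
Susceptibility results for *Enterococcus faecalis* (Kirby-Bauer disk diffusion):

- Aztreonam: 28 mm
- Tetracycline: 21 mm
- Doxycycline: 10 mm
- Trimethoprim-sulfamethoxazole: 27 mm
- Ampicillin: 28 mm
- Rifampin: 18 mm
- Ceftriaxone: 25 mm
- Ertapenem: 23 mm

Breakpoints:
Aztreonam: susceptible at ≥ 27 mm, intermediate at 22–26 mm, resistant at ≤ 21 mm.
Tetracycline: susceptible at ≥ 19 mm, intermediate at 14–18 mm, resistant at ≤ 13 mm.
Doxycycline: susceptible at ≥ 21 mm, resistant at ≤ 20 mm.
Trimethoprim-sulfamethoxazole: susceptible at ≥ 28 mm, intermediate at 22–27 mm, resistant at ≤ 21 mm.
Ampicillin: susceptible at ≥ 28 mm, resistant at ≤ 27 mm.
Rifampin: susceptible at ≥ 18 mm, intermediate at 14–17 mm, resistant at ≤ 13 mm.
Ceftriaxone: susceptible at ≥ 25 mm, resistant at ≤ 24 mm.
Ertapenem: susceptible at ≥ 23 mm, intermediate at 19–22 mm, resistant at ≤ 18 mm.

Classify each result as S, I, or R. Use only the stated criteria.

S, S, R, I, S, S, S, S

Aztreonam: 28 mm is ≥ 27 mm → S
Tetracycline 21 mm: ≥ 19 mm — susceptible
Doxycycline 10 mm: ≤ 20 mm — resistant
Trimethoprim-sulfamethoxazole 27 mm: in 22–27 mm → Intermediate
Ampicillin (28 mm) ≥ 28 mm ⇒ Susceptible
Rifampin 18 mm: ≥ 18 mm ⇒ S
Ceftriaxone 25 mm: ≥ 25 mm ⇒ S
Ertapenem (23 mm) ≥ 23 mm ⇒ S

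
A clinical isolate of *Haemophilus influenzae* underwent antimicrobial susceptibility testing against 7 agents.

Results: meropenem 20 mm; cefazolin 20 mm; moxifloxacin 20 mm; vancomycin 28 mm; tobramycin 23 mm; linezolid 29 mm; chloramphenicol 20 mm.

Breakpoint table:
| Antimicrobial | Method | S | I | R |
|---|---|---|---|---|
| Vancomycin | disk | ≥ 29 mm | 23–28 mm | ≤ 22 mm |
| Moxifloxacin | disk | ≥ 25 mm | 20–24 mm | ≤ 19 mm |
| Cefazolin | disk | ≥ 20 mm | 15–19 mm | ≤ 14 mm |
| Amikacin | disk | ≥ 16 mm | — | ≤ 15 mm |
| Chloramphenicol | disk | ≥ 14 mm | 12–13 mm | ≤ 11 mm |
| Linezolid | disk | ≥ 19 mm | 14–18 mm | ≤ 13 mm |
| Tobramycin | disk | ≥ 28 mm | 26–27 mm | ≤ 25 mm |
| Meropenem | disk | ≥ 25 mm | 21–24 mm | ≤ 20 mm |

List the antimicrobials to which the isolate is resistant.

meropenem, tobramycin

Meropenem 20 mm: ≤ 20 mm ⇒ Resistant
Cefazolin (20 mm) ≥ 20 mm ⇒ S
Moxifloxacin: 20 mm is in 20–24 mm — intermediate
Vancomycin (28 mm) in 23–28 mm — intermediate
Tobramycin: 23 mm is ≤ 25 mm → Resistant
Linezolid: 29 mm is ≥ 19 mm — Susceptible
Chloramphenicol (20 mm) ≥ 14 mm ⇒ susceptible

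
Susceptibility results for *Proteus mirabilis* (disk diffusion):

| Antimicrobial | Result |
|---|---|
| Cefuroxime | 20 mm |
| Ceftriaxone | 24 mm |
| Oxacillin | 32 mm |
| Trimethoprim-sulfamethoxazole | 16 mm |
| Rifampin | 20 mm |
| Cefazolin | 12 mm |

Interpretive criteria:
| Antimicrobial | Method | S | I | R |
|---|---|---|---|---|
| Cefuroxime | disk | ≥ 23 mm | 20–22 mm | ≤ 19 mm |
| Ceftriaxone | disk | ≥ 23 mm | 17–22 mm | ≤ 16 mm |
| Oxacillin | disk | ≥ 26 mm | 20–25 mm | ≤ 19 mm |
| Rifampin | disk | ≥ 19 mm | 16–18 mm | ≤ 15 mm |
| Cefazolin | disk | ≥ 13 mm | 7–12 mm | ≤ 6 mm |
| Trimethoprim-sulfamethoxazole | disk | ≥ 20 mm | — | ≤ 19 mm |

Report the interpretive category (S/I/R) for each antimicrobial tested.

Cefuroxime 20 mm: in 20–22 mm — I
Ceftriaxone 24 mm: ≥ 23 mm ⇒ Susceptible
Oxacillin (32 mm) ≥ 26 mm ⇒ Susceptible
Trimethoprim-sulfamethoxazole 16 mm: ≤ 19 mm ⇒ Resistant
Rifampin 20 mm: ≥ 19 mm → susceptible
Cefazolin: 12 mm is in 7–12 mm ⇒ intermediate

I, S, S, R, S, I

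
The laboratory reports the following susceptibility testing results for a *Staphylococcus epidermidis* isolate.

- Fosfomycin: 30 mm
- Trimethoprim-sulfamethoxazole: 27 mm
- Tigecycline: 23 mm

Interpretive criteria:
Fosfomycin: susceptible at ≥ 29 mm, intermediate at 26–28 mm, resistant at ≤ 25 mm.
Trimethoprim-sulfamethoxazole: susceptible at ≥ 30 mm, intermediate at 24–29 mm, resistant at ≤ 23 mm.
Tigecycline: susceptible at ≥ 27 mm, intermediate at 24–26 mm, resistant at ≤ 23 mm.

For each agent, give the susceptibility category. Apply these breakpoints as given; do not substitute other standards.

S, I, R

Fosfomycin 30 mm: ≥ 29 mm — S
Trimethoprim-sulfamethoxazole: 27 mm is in 24–29 mm — Intermediate
Tigecycline: 23 mm is ≤ 23 mm ⇒ Resistant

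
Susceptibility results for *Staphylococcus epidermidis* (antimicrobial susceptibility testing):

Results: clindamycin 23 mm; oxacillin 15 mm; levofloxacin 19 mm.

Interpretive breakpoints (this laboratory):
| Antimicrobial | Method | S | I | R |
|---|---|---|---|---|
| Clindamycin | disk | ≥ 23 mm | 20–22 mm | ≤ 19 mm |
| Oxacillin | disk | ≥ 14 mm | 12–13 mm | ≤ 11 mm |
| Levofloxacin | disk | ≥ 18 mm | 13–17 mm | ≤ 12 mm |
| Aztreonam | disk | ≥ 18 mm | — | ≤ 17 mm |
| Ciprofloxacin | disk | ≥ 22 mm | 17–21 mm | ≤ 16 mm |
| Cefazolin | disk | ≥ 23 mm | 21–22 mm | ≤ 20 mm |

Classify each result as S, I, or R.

S, S, S

Clindamycin 23 mm: ≥ 23 mm — Susceptible
Oxacillin 15 mm: ≥ 14 mm → susceptible
Levofloxacin 19 mm: ≥ 18 mm ⇒ susceptible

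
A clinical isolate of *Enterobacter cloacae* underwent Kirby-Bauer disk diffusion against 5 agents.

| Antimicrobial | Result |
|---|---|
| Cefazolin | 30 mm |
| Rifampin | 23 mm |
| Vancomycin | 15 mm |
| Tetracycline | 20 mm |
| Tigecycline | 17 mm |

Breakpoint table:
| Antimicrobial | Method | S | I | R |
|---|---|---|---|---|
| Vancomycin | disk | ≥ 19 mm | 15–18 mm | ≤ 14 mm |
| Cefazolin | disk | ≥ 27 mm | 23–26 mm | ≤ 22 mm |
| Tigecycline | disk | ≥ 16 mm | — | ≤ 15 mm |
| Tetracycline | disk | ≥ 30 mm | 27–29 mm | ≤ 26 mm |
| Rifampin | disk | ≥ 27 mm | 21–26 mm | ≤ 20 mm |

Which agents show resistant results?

tetracycline

Cefazolin (30 mm) ≥ 27 mm ⇒ Susceptible
Rifampin (23 mm) in 21–26 mm ⇒ I
Vancomycin (15 mm) in 15–18 mm → Intermediate
Tetracycline (20 mm) ≤ 26 mm ⇒ R
Tigecycline (17 mm) ≥ 16 mm — susceptible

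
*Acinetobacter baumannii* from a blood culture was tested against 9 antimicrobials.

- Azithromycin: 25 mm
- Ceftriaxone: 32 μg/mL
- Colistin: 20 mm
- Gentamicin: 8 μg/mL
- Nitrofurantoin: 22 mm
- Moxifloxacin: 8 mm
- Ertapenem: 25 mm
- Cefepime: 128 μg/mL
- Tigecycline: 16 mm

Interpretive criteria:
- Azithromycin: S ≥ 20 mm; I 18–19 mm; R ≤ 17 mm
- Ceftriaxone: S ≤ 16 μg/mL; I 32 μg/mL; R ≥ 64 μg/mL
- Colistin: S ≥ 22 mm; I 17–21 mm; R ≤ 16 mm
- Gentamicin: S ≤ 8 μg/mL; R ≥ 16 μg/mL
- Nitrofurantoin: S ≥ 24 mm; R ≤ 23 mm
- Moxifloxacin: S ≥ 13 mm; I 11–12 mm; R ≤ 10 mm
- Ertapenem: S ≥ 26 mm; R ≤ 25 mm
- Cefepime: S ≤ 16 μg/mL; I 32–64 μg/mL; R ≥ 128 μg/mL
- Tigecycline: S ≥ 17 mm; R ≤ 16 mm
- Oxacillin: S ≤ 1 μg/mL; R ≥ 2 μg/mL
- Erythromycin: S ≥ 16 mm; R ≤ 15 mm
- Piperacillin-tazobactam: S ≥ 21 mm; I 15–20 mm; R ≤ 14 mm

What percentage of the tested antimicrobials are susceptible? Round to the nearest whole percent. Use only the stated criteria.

22%

Azithromycin 25 mm: ≥ 20 mm — susceptible
Ceftriaxone 32 μg/mL: = 32 μg/mL — I
Colistin: 20 mm is in 17–21 mm ⇒ intermediate
Gentamicin: 8 μg/mL is ≤ 8 μg/mL → Susceptible
Nitrofurantoin (22 mm) ≤ 23 mm → R
Moxifloxacin: 8 mm is ≤ 10 mm ⇒ R
Ertapenem 25 mm: ≤ 25 mm — Resistant
Cefepime (128 μg/mL) ≥ 128 μg/mL → resistant
Tigecycline (16 mm) ≤ 16 mm → R
Susceptible: 2/9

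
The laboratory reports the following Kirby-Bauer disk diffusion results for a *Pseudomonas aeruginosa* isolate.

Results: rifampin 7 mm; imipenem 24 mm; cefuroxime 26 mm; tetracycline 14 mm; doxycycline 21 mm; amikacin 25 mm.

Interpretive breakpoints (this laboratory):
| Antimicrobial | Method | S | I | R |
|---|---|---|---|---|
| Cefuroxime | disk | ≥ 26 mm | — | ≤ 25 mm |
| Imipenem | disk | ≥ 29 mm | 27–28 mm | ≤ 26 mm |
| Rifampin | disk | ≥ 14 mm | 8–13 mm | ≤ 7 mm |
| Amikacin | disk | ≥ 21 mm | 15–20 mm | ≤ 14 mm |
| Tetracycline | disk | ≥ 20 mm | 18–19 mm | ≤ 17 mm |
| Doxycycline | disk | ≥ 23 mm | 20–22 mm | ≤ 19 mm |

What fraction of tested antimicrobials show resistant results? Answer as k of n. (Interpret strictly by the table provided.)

3 of 6

Rifampin (7 mm) ≤ 7 mm — Resistant
Imipenem: 24 mm is ≤ 26 mm → resistant
Cefuroxime 26 mm: ≥ 26 mm ⇒ S
Tetracycline (14 mm) ≤ 17 mm — resistant
Doxycycline (21 mm) in 20–22 mm — I
Amikacin 25 mm: ≥ 21 mm ⇒ susceptible
Resistant: 3/6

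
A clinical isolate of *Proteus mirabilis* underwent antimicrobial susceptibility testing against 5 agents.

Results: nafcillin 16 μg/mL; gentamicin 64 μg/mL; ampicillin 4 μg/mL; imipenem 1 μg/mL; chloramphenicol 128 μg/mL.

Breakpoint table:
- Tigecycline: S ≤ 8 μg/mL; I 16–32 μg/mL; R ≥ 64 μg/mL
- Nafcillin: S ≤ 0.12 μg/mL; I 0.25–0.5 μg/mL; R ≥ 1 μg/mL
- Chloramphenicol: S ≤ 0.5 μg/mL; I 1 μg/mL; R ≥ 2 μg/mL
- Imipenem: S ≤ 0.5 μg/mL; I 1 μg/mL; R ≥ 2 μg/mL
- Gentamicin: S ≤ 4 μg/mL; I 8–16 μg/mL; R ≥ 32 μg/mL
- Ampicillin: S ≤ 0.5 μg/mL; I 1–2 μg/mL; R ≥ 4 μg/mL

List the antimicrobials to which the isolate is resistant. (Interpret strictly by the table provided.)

Nafcillin (16 μg/mL) ≥ 1 μg/mL ⇒ Resistant
Gentamicin 64 μg/mL: ≥ 32 μg/mL — resistant
Ampicillin (4 μg/mL) ≥ 4 μg/mL → Resistant
Imipenem: 1 μg/mL is = 1 μg/mL ⇒ Intermediate
Chloramphenicol: 128 μg/mL is ≥ 2 μg/mL → Resistant

nafcillin, gentamicin, ampicillin, chloramphenicol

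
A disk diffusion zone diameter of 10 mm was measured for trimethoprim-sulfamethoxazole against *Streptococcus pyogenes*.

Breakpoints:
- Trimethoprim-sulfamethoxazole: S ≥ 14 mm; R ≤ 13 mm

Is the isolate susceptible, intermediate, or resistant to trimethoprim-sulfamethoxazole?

R

Trimethoprim-sulfamethoxazole (10 mm) ≤ 13 mm → resistant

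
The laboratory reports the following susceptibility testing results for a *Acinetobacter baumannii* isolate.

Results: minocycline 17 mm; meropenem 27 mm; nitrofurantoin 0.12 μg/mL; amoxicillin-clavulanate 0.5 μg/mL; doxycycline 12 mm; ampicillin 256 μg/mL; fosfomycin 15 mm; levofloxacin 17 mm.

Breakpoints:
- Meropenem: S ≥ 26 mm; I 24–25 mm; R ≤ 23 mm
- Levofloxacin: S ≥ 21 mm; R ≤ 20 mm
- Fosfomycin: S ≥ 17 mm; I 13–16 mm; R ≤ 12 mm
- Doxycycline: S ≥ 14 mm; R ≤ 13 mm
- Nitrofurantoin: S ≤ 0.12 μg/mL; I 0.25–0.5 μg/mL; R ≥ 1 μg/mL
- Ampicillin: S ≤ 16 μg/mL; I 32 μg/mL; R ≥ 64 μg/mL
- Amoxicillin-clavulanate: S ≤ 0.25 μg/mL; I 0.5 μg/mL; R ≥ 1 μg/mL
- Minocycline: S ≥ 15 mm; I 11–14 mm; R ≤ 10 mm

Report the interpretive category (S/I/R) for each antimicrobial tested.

Minocycline: 17 mm is ≥ 15 mm → Susceptible
Meropenem (27 mm) ≥ 26 mm ⇒ susceptible
Nitrofurantoin (0.12 μg/mL) ≤ 0.12 μg/mL → S
Amoxicillin-clavulanate (0.5 μg/mL) = 0.5 μg/mL — intermediate
Doxycycline: 12 mm is ≤ 13 mm — resistant
Ampicillin: 256 μg/mL is ≥ 64 μg/mL — R
Fosfomycin (15 mm) in 13–16 mm ⇒ Intermediate
Levofloxacin: 17 mm is ≤ 20 mm → resistant

S, S, S, I, R, R, I, R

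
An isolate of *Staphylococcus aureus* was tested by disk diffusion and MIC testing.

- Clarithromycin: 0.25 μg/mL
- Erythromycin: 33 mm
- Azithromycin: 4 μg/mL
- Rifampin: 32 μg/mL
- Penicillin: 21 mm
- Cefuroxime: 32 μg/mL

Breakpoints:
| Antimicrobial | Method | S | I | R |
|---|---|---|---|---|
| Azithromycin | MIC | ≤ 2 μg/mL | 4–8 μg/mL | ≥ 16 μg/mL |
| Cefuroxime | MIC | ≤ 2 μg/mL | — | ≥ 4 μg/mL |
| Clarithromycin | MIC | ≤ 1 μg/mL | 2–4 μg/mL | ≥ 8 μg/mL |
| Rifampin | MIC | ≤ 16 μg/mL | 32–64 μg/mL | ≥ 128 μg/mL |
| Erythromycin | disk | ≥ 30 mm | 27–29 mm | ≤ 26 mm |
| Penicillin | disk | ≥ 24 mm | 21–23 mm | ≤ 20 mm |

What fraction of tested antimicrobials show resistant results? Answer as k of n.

1 of 6

Clarithromycin (0.25 μg/mL) ≤ 1 μg/mL → susceptible
Erythromycin (33 mm) ≥ 30 mm ⇒ susceptible
Azithromycin: 4 μg/mL is in 4–8 μg/mL → intermediate
Rifampin 32 μg/mL: in 32–64 μg/mL ⇒ intermediate
Penicillin 21 mm: in 21–23 mm → I
Cefuroxime (32 μg/mL) ≥ 4 μg/mL → R
Resistant: 1/6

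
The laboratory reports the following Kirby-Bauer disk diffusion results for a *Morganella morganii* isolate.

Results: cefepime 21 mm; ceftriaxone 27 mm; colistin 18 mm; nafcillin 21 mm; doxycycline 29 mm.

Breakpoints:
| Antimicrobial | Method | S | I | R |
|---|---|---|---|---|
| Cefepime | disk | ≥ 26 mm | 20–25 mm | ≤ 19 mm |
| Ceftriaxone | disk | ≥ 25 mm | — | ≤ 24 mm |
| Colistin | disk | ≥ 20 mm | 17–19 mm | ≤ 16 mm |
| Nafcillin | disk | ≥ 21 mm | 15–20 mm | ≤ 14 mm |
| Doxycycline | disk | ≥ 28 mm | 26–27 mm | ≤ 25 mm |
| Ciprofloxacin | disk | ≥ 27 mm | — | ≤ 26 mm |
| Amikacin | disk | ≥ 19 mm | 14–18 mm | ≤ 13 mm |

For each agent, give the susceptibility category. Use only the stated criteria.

Cefepime: 21 mm is in 20–25 mm — intermediate
Ceftriaxone (27 mm) ≥ 25 mm ⇒ susceptible
Colistin (18 mm) in 17–19 mm → intermediate
Nafcillin (21 mm) ≥ 21 mm — S
Doxycycline (29 mm) ≥ 28 mm — Susceptible

I, S, I, S, S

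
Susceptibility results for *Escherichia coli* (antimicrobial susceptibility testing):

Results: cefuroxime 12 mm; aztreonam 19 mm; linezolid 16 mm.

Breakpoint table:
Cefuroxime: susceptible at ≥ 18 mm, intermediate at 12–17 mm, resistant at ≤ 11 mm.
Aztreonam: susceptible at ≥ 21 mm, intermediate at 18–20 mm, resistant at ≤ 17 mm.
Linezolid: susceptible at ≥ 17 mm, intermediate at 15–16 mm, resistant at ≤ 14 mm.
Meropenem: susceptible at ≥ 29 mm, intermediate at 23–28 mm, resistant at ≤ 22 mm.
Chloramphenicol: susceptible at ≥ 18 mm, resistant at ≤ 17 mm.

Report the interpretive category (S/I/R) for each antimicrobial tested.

I, I, I

Cefuroxime 12 mm: in 12–17 mm → I
Aztreonam (19 mm) in 18–20 mm — Intermediate
Linezolid 16 mm: in 15–16 mm — Intermediate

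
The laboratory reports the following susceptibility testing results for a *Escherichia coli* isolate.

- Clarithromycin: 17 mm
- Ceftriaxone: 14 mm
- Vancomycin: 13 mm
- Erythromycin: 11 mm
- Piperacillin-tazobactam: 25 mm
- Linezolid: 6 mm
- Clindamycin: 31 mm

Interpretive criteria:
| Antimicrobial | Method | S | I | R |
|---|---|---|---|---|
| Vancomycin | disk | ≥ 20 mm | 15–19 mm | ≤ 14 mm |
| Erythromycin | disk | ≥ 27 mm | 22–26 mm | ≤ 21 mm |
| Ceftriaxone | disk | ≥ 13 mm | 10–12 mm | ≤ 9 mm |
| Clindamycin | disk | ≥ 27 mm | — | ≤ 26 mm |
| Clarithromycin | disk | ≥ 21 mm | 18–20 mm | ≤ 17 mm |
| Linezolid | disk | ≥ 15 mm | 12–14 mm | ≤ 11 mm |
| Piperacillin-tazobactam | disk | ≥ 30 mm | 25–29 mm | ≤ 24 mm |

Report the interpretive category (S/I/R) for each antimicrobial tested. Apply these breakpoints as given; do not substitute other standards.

Clarithromycin: 17 mm is ≤ 17 mm → resistant
Ceftriaxone: 14 mm is ≥ 13 mm ⇒ susceptible
Vancomycin 13 mm: ≤ 14 mm ⇒ R
Erythromycin 11 mm: ≤ 21 mm → Resistant
Piperacillin-tazobactam: 25 mm is in 25–29 mm ⇒ intermediate
Linezolid (6 mm) ≤ 11 mm → Resistant
Clindamycin (31 mm) ≥ 27 mm ⇒ Susceptible

R, S, R, R, I, R, S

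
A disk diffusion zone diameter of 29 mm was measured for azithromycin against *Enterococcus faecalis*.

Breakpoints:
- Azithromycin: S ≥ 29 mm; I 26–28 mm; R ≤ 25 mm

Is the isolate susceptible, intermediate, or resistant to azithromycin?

Susceptible

Azithromycin: 29 mm is ≥ 29 mm ⇒ susceptible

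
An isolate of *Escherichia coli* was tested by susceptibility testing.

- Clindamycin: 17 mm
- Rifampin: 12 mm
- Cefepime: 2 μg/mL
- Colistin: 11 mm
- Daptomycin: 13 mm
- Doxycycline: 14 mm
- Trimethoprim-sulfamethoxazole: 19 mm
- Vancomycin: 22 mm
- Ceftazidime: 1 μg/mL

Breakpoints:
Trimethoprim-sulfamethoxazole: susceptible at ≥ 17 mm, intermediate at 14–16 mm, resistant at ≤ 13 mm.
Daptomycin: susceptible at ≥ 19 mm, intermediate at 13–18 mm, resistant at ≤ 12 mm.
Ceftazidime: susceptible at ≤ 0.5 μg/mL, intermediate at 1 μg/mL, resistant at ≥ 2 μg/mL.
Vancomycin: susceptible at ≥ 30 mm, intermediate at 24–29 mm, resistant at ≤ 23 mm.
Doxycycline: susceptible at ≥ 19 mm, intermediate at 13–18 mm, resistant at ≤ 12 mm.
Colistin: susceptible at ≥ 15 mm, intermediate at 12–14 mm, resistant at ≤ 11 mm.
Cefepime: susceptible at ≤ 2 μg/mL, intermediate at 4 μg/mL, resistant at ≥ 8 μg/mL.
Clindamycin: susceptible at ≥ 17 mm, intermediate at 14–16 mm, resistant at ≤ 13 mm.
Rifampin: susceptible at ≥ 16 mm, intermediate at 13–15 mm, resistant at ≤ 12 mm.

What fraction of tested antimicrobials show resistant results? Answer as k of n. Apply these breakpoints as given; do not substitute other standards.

Clindamycin: 17 mm is ≥ 17 mm — susceptible
Rifampin 12 mm: ≤ 12 mm — Resistant
Cefepime: 2 μg/mL is ≤ 2 μg/mL — S
Colistin: 11 mm is ≤ 11 mm ⇒ resistant
Daptomycin (13 mm) in 13–18 mm — I
Doxycycline 14 mm: in 13–18 mm — Intermediate
Trimethoprim-sulfamethoxazole: 19 mm is ≥ 17 mm ⇒ S
Vancomycin (22 mm) ≤ 23 mm ⇒ R
Ceftazidime: 1 μg/mL is = 1 μg/mL ⇒ intermediate
Resistant: 3/9

3 of 9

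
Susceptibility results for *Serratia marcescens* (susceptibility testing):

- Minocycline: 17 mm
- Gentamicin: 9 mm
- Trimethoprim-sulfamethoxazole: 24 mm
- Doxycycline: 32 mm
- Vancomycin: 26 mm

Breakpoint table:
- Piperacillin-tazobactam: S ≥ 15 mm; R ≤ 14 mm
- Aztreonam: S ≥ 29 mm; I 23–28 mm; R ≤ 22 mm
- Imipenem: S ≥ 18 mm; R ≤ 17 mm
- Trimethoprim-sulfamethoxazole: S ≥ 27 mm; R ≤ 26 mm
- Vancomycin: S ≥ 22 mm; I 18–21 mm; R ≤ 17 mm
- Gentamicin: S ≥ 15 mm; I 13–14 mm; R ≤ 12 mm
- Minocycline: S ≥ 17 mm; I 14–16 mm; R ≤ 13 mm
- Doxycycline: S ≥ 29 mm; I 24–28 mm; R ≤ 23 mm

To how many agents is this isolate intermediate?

0

Minocycline: 17 mm is ≥ 17 mm → S
Gentamicin 9 mm: ≤ 12 mm ⇒ resistant
Trimethoprim-sulfamethoxazole 24 mm: ≤ 26 mm — R
Doxycycline (32 mm) ≥ 29 mm → susceptible
Vancomycin (26 mm) ≥ 22 mm — S
Intermediate: 0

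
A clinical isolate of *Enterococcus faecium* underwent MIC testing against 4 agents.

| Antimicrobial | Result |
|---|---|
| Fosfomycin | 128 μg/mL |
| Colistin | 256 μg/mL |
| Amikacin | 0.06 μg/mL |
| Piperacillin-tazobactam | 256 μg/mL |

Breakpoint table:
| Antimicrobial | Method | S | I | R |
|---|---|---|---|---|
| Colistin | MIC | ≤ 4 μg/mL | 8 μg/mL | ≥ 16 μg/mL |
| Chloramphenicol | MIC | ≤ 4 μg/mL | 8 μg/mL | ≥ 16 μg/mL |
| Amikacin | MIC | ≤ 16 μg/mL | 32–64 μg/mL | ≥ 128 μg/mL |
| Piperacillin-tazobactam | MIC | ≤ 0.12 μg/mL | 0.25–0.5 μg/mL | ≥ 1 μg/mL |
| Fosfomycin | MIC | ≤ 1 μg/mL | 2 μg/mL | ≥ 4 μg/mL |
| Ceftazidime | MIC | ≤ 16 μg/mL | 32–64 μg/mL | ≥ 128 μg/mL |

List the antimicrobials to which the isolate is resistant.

fosfomycin, colistin, piperacillin-tazobactam

Fosfomycin 128 μg/mL: ≥ 4 μg/mL ⇒ R
Colistin 256 μg/mL: ≥ 16 μg/mL — Resistant
Amikacin 0.06 μg/mL: ≤ 16 μg/mL ⇒ Susceptible
Piperacillin-tazobactam (256 μg/mL) ≥ 1 μg/mL — Resistant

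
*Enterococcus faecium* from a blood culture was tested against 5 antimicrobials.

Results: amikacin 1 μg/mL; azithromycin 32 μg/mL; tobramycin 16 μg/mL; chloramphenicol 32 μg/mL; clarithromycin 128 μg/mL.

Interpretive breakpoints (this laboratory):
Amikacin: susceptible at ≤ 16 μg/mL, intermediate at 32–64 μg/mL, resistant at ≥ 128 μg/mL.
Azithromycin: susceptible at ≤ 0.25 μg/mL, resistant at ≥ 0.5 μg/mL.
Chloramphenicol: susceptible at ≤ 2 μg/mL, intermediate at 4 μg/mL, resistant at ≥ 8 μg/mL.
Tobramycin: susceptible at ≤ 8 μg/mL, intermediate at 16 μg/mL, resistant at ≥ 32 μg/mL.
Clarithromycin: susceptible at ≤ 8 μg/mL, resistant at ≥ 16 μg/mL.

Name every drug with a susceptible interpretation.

amikacin

Amikacin: 1 μg/mL is ≤ 16 μg/mL — susceptible
Azithromycin (32 μg/mL) ≥ 0.5 μg/mL → resistant
Tobramycin (16 μg/mL) = 16 μg/mL ⇒ intermediate
Chloramphenicol 32 μg/mL: ≥ 8 μg/mL → resistant
Clarithromycin: 128 μg/mL is ≥ 16 μg/mL ⇒ resistant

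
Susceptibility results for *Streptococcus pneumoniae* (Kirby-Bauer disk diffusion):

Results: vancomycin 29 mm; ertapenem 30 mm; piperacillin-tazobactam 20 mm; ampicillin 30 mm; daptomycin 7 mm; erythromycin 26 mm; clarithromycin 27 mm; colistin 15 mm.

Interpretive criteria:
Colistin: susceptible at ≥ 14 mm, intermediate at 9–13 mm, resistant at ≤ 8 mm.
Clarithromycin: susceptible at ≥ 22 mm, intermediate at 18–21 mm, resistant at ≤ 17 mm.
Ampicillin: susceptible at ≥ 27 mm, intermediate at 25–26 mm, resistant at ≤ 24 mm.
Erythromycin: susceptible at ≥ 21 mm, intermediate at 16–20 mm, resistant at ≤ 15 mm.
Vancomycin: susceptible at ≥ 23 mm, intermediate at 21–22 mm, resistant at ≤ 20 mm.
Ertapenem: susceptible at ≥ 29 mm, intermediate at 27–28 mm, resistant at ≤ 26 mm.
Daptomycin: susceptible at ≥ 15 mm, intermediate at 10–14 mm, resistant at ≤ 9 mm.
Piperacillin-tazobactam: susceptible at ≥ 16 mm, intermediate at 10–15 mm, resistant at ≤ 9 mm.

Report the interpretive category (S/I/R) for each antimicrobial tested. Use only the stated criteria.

Vancomycin 29 mm: ≥ 23 mm → S
Ertapenem 30 mm: ≥ 29 mm — S
Piperacillin-tazobactam: 20 mm is ≥ 16 mm — susceptible
Ampicillin 30 mm: ≥ 27 mm → S
Daptomycin (7 mm) ≤ 9 mm → Resistant
Erythromycin (26 mm) ≥ 21 mm — susceptible
Clarithromycin (27 mm) ≥ 22 mm ⇒ susceptible
Colistin (15 mm) ≥ 14 mm → Susceptible

S, S, S, S, R, S, S, S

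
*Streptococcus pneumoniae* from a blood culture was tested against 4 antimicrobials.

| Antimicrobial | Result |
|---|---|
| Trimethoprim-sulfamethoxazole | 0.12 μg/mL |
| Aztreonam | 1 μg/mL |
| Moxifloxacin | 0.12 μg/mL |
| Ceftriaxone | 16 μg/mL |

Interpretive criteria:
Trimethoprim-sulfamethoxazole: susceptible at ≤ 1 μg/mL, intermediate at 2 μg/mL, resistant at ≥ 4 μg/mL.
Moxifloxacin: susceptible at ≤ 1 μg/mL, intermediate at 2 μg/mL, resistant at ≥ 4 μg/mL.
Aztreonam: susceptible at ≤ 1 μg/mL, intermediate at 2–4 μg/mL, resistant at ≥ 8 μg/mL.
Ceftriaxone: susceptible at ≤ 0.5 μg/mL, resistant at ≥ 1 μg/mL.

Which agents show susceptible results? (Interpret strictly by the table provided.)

Trimethoprim-sulfamethoxazole (0.12 μg/mL) ≤ 1 μg/mL — susceptible
Aztreonam (1 μg/mL) ≤ 1 μg/mL — susceptible
Moxifloxacin: 0.12 μg/mL is ≤ 1 μg/mL — S
Ceftriaxone: 16 μg/mL is ≥ 1 μg/mL — Resistant

trimethoprim-sulfamethoxazole, aztreonam, moxifloxacin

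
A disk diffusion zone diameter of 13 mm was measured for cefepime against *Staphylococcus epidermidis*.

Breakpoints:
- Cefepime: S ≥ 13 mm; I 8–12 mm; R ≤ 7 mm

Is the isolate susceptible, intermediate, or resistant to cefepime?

Cefepime 13 mm: ≥ 13 mm → S

Susceptible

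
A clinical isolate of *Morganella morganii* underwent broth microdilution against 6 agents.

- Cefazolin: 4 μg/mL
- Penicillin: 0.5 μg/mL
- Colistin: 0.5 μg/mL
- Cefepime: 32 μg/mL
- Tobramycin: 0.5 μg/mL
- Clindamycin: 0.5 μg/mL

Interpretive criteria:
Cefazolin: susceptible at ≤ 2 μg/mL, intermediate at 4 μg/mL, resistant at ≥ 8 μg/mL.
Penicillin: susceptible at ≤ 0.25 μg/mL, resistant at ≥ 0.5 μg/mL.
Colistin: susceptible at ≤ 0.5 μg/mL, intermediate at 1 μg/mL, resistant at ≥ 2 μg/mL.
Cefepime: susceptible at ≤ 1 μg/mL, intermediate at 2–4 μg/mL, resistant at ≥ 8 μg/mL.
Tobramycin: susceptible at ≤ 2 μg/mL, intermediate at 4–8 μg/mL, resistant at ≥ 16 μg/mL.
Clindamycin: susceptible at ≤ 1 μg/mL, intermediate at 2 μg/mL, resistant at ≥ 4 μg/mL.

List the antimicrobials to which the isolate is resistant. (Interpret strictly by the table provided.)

penicillin, cefepime

Cefazolin: 4 μg/mL is = 4 μg/mL → I
Penicillin (0.5 μg/mL) ≥ 0.5 μg/mL ⇒ resistant
Colistin 0.5 μg/mL: ≤ 0.5 μg/mL ⇒ susceptible
Cefepime: 32 μg/mL is ≥ 8 μg/mL → resistant
Tobramycin: 0.5 μg/mL is ≤ 2 μg/mL → Susceptible
Clindamycin 0.5 μg/mL: ≤ 1 μg/mL — S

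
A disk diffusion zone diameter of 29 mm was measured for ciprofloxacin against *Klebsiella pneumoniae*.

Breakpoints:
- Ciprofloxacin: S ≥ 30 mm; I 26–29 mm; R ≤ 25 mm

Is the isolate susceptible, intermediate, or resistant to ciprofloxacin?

Intermediate

Ciprofloxacin 29 mm: in 26–29 mm → intermediate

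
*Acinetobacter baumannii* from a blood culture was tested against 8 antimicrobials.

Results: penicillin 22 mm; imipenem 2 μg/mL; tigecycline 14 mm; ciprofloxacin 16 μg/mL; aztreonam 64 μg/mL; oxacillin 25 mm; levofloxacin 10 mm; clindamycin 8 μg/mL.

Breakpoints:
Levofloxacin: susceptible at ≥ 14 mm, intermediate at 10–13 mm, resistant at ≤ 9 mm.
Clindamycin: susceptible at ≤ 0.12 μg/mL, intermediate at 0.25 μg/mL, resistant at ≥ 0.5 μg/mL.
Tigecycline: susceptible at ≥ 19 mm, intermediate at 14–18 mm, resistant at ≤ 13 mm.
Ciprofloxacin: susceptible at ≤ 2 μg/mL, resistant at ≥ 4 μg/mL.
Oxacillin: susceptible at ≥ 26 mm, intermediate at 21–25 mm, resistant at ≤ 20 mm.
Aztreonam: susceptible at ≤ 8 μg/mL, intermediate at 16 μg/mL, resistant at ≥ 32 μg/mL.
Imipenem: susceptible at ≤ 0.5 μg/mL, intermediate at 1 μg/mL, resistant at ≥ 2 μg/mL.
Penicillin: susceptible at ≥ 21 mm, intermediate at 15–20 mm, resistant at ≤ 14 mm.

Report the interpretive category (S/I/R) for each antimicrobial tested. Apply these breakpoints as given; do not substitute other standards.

Penicillin: 22 mm is ≥ 21 mm → Susceptible
Imipenem (2 μg/mL) ≥ 2 μg/mL → Resistant
Tigecycline (14 mm) in 14–18 mm — I
Ciprofloxacin 16 μg/mL: ≥ 4 μg/mL → Resistant
Aztreonam 64 μg/mL: ≥ 32 μg/mL — R
Oxacillin 25 mm: in 21–25 mm — intermediate
Levofloxacin 10 mm: in 10–13 mm — Intermediate
Clindamycin (8 μg/mL) ≥ 0.5 μg/mL ⇒ resistant

S, R, I, R, R, I, I, R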